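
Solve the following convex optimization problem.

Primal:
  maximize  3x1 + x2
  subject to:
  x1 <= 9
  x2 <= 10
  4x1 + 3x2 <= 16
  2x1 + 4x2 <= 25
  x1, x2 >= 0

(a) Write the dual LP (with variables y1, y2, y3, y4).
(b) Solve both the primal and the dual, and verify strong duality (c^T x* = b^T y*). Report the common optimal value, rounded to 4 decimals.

The standard primal-dual pair for 'max c^T x s.t. A x <= b, x >= 0' is:
  Dual:  min b^T y  s.t.  A^T y >= c,  y >= 0.

So the dual LP is:
  minimize  9y1 + 10y2 + 16y3 + 25y4
  subject to:
    y1 + 4y3 + 2y4 >= 3
    y2 + 3y3 + 4y4 >= 1
    y1, y2, y3, y4 >= 0

Solving the primal: x* = (4, 0).
  primal value c^T x* = 12.
Solving the dual: y* = (0, 0, 0.75, 0).
  dual value b^T y* = 12.
Strong duality: c^T x* = b^T y*. Confirmed.

12


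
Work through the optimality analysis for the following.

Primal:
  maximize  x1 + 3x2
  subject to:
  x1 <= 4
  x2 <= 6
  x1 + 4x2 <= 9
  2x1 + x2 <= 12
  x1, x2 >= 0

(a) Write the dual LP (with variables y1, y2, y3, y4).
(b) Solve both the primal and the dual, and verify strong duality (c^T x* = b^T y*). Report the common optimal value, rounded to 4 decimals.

The standard primal-dual pair for 'max c^T x s.t. A x <= b, x >= 0' is:
  Dual:  min b^T y  s.t.  A^T y >= c,  y >= 0.

So the dual LP is:
  minimize  4y1 + 6y2 + 9y3 + 12y4
  subject to:
    y1 + y3 + 2y4 >= 1
    y2 + 4y3 + y4 >= 3
    y1, y2, y3, y4 >= 0

Solving the primal: x* = (4, 1.25).
  primal value c^T x* = 7.75.
Solving the dual: y* = (0.25, 0, 0.75, 0).
  dual value b^T y* = 7.75.
Strong duality: c^T x* = b^T y*. Confirmed.

7.75


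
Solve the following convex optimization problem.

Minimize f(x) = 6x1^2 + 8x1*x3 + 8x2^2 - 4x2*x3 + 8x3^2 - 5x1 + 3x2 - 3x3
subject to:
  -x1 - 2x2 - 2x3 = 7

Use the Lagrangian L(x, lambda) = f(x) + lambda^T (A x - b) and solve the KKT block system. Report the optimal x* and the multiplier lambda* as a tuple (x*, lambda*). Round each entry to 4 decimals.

Form the Lagrangian:
  L(x, lambda) = (1/2) x^T Q x + c^T x + lambda^T (A x - b)
Stationarity (grad_x L = 0): Q x + c + A^T lambda = 0.
Primal feasibility: A x = b.

This gives the KKT block system:
  [ Q   A^T ] [ x     ]   [-c ]
  [ A    0  ] [ lambda ] = [ b ]

Solving the linear system:
  x*      = (0.9241, -1.9462, -2.0158)
  lambda* = (-10.038)
  f(x*)   = 32.9272

x* = (0.9241, -1.9462, -2.0158), lambda* = (-10.038)


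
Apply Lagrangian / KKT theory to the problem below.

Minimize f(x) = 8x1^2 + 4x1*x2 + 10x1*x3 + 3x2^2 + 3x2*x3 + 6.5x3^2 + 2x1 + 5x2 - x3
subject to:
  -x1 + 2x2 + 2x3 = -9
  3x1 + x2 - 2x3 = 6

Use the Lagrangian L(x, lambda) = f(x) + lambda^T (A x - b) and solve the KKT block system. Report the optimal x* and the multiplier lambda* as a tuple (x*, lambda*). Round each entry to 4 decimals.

Form the Lagrangian:
  L(x, lambda) = (1/2) x^T Q x + c^T x + lambda^T (A x - b)
Stationarity (grad_x L = 0): Q x + c + A^T lambda = 0.
Primal feasibility: A x = b.

This gives the KKT block system:
  [ Q   A^T ] [ x     ]   [-c ]
  [ A    0  ] [ lambda ] = [ b ]

Solving the linear system:
  x*      = (1.7524, -2.1683, -1.4556)
  lambda* = (3.2728, -1.1789)
  f(x*)   = 15.3236

x* = (1.7524, -2.1683, -1.4556), lambda* = (3.2728, -1.1789)


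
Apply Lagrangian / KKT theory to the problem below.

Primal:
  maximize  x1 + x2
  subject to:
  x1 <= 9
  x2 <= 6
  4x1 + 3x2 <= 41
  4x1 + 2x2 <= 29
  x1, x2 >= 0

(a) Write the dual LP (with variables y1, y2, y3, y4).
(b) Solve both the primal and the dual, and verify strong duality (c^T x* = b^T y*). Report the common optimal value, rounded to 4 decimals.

The standard primal-dual pair for 'max c^T x s.t. A x <= b, x >= 0' is:
  Dual:  min b^T y  s.t.  A^T y >= c,  y >= 0.

So the dual LP is:
  minimize  9y1 + 6y2 + 41y3 + 29y4
  subject to:
    y1 + 4y3 + 4y4 >= 1
    y2 + 3y3 + 2y4 >= 1
    y1, y2, y3, y4 >= 0

Solving the primal: x* = (4.25, 6).
  primal value c^T x* = 10.25.
Solving the dual: y* = (0, 0.5, 0, 0.25).
  dual value b^T y* = 10.25.
Strong duality: c^T x* = b^T y*. Confirmed.

10.25


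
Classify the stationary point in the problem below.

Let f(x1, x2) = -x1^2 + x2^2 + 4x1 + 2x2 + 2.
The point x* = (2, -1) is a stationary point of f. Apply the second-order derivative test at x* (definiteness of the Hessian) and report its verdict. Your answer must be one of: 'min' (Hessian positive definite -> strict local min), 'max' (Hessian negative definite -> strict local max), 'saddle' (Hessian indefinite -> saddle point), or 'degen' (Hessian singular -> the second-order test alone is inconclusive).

Compute the Hessian H = grad^2 f:
  H = [[-2, 0], [0, 2]]
Verify stationarity: grad f(x*) = H x* + g = (0, 0).
Eigenvalues of H: -2, 2.
Eigenvalues have mixed signs, so H is indefinite -> x* is a saddle point.

saddle


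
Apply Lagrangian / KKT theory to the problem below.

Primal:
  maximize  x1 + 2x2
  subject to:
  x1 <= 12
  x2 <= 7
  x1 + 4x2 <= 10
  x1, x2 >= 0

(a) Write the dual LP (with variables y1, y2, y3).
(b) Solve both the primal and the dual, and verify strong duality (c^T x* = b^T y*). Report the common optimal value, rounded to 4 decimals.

The standard primal-dual pair for 'max c^T x s.t. A x <= b, x >= 0' is:
  Dual:  min b^T y  s.t.  A^T y >= c,  y >= 0.

So the dual LP is:
  minimize  12y1 + 7y2 + 10y3
  subject to:
    y1 + y3 >= 1
    y2 + 4y3 >= 2
    y1, y2, y3 >= 0

Solving the primal: x* = (10, 0).
  primal value c^T x* = 10.
Solving the dual: y* = (0, 0, 1).
  dual value b^T y* = 10.
Strong duality: c^T x* = b^T y*. Confirmed.

10


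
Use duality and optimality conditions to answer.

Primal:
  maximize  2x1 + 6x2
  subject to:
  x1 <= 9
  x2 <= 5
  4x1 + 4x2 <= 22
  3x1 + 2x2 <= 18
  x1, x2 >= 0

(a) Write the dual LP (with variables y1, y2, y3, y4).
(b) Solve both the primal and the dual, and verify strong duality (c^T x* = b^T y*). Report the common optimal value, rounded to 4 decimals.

The standard primal-dual pair for 'max c^T x s.t. A x <= b, x >= 0' is:
  Dual:  min b^T y  s.t.  A^T y >= c,  y >= 0.

So the dual LP is:
  minimize  9y1 + 5y2 + 22y3 + 18y4
  subject to:
    y1 + 4y3 + 3y4 >= 2
    y2 + 4y3 + 2y4 >= 6
    y1, y2, y3, y4 >= 0

Solving the primal: x* = (0.5, 5).
  primal value c^T x* = 31.
Solving the dual: y* = (0, 4, 0.5, 0).
  dual value b^T y* = 31.
Strong duality: c^T x* = b^T y*. Confirmed.

31


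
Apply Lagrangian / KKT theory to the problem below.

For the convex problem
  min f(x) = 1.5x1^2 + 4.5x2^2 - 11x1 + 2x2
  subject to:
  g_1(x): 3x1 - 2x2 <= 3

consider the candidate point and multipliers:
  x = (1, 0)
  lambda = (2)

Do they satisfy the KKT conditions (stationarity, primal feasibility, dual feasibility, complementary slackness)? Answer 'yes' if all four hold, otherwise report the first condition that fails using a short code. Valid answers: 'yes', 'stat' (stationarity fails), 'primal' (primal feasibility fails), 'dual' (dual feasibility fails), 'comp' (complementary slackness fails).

Gradient of f: grad f(x) = Q x + c = (-8, 2)
Constraint values g_i(x) = a_i^T x - b_i:
  g_1((1, 0)) = 0
Stationarity residual: grad f(x) + sum_i lambda_i a_i = (-2, -2)
  -> stationarity FAILS
Primal feasibility (all g_i <= 0): OK
Dual feasibility (all lambda_i >= 0): OK
Complementary slackness (lambda_i * g_i(x) = 0 for all i): OK

Verdict: the first failing condition is stationarity -> stat.

stat


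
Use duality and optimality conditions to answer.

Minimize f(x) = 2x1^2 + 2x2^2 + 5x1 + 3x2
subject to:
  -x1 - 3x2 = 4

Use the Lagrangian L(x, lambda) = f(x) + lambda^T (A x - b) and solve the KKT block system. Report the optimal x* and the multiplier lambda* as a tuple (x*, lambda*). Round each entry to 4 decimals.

Form the Lagrangian:
  L(x, lambda) = (1/2) x^T Q x + c^T x + lambda^T (A x - b)
Stationarity (grad_x L = 0): Q x + c + A^T lambda = 0.
Primal feasibility: A x = b.

This gives the KKT block system:
  [ Q   A^T ] [ x     ]   [-c ]
  [ A    0  ] [ lambda ] = [ b ]

Solving the linear system:
  x*      = (-1.3, -0.9)
  lambda* = (-0.2)
  f(x*)   = -4.2

x* = (-1.3, -0.9), lambda* = (-0.2)


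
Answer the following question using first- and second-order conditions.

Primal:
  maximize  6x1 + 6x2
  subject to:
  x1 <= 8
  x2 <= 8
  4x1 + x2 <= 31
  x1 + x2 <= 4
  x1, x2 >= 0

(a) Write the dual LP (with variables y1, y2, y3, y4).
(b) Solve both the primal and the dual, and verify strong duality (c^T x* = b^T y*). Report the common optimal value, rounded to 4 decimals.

The standard primal-dual pair for 'max c^T x s.t. A x <= b, x >= 0' is:
  Dual:  min b^T y  s.t.  A^T y >= c,  y >= 0.

So the dual LP is:
  minimize  8y1 + 8y2 + 31y3 + 4y4
  subject to:
    y1 + 4y3 + y4 >= 6
    y2 + y3 + y4 >= 6
    y1, y2, y3, y4 >= 0

Solving the primal: x* = (4, 0).
  primal value c^T x* = 24.
Solving the dual: y* = (0, 0, 0, 6).
  dual value b^T y* = 24.
Strong duality: c^T x* = b^T y*. Confirmed.

24


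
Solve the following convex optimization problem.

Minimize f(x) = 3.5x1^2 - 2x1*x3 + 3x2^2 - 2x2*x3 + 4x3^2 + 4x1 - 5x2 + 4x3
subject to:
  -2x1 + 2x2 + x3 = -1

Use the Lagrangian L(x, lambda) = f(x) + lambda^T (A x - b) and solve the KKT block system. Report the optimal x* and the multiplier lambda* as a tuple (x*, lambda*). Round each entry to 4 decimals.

Form the Lagrangian:
  L(x, lambda) = (1/2) x^T Q x + c^T x + lambda^T (A x - b)
Stationarity (grad_x L = 0): Q x + c + A^T lambda = 0.
Primal feasibility: A x = b.

This gives the KKT block system:
  [ Q   A^T ] [ x     ]   [-c ]
  [ A    0  ] [ lambda ] = [ b ]

Solving the linear system:
  x*      = (-0.1692, -0.2264, -0.8856)
  lambda* = (2.2935)
  f(x*)   = -0.3968

x* = (-0.1692, -0.2264, -0.8856), lambda* = (2.2935)


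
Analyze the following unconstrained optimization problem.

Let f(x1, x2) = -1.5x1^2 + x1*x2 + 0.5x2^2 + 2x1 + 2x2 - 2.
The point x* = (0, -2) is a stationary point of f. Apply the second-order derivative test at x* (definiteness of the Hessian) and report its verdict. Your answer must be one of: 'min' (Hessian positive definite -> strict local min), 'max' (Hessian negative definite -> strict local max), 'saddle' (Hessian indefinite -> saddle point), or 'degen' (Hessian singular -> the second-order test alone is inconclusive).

Compute the Hessian H = grad^2 f:
  H = [[-3, 1], [1, 1]]
Verify stationarity: grad f(x*) = H x* + g = (0, 0).
Eigenvalues of H: -3.2361, 1.2361.
Eigenvalues have mixed signs, so H is indefinite -> x* is a saddle point.

saddle


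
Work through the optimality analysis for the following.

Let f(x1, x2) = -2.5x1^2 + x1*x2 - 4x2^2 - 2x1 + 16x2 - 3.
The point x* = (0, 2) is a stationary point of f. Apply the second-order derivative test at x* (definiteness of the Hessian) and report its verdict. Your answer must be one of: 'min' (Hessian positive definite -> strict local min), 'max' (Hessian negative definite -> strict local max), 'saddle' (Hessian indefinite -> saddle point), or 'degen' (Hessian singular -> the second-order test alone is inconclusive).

Compute the Hessian H = grad^2 f:
  H = [[-5, 1], [1, -8]]
Verify stationarity: grad f(x*) = H x* + g = (0, 0).
Eigenvalues of H: -8.3028, -4.6972.
Both eigenvalues < 0, so H is negative definite -> x* is a strict local max.

max


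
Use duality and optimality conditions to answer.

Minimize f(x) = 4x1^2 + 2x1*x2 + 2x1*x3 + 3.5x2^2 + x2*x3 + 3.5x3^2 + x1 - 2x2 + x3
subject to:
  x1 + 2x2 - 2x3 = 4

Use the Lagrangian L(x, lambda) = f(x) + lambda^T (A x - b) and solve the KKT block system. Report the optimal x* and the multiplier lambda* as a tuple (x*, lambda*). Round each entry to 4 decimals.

Form the Lagrangian:
  L(x, lambda) = (1/2) x^T Q x + c^T x + lambda^T (A x - b)
Stationarity (grad_x L = 0): Q x + c + A^T lambda = 0.
Primal feasibility: A x = b.

This gives the KKT block system:
  [ Q   A^T ] [ x     ]   [-c ]
  [ A    0  ] [ lambda ] = [ b ]

Solving the linear system:
  x*      = (0.129, 0.998, -0.9375)
  lambda* = (-2.1532)
  f(x*)   = 2.9042

x* = (0.129, 0.998, -0.9375), lambda* = (-2.1532)


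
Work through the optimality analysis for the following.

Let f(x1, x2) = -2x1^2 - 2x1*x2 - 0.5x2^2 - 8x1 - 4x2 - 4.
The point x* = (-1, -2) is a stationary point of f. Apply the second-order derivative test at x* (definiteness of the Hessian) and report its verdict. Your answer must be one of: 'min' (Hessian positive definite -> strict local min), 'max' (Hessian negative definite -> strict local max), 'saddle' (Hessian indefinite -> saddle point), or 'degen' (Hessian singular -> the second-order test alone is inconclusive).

Compute the Hessian H = grad^2 f:
  H = [[-4, -2], [-2, -1]]
Verify stationarity: grad f(x*) = H x* + g = (0, 0).
Eigenvalues of H: -5, 0.
H has a zero eigenvalue (singular; negative semidefinite but not definite), so H is neither positive definite, negative definite, nor indefinite. The second-order test alone is inconclusive -> degen.
(Indeed, f is constant along the null direction of H through x*, so x* is not a strict local extremum.)

degen


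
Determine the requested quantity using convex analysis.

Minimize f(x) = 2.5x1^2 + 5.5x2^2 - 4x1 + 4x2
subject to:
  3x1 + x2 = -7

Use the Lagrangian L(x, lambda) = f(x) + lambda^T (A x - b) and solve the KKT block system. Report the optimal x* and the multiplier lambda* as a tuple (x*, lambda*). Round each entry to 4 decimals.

Form the Lagrangian:
  L(x, lambda) = (1/2) x^T Q x + c^T x + lambda^T (A x - b)
Stationarity (grad_x L = 0): Q x + c + A^T lambda = 0.
Primal feasibility: A x = b.

This gives the KKT block system:
  [ Q   A^T ] [ x     ]   [-c ]
  [ A    0  ] [ lambda ] = [ b ]

Solving the linear system:
  x*      = (-2.0673, -0.7981)
  lambda* = (4.7788)
  f(x*)   = 19.2644

x* = (-2.0673, -0.7981), lambda* = (4.7788)


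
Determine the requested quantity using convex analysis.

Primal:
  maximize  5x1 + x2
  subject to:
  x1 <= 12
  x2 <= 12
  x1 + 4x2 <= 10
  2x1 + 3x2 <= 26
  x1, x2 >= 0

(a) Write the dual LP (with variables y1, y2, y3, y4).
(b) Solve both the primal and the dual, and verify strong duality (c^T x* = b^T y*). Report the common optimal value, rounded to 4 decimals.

The standard primal-dual pair for 'max c^T x s.t. A x <= b, x >= 0' is:
  Dual:  min b^T y  s.t.  A^T y >= c,  y >= 0.

So the dual LP is:
  minimize  12y1 + 12y2 + 10y3 + 26y4
  subject to:
    y1 + y3 + 2y4 >= 5
    y2 + 4y3 + 3y4 >= 1
    y1, y2, y3, y4 >= 0

Solving the primal: x* = (10, 0).
  primal value c^T x* = 50.
Solving the dual: y* = (0, 0, 5, 0).
  dual value b^T y* = 50.
Strong duality: c^T x* = b^T y*. Confirmed.

50


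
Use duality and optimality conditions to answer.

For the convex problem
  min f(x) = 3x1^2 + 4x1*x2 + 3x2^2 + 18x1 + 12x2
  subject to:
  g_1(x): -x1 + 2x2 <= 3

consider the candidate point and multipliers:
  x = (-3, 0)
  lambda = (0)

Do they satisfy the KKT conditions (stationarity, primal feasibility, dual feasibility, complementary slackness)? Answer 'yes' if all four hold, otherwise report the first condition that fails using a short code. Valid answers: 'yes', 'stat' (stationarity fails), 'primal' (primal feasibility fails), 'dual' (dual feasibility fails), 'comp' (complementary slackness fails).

Gradient of f: grad f(x) = Q x + c = (0, 0)
Constraint values g_i(x) = a_i^T x - b_i:
  g_1((-3, 0)) = 0
Stationarity residual: grad f(x) + sum_i lambda_i a_i = (0, 0)
  -> stationarity OK
Primal feasibility (all g_i <= 0): OK
Dual feasibility (all lambda_i >= 0): OK
Complementary slackness (lambda_i * g_i(x) = 0 for all i): OK

Verdict: yes, KKT holds.

yes


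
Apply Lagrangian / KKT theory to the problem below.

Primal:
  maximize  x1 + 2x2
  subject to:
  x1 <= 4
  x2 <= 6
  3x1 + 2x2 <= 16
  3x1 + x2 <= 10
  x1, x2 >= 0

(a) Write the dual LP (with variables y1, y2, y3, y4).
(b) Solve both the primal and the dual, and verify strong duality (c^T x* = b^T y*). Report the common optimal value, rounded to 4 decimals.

The standard primal-dual pair for 'max c^T x s.t. A x <= b, x >= 0' is:
  Dual:  min b^T y  s.t.  A^T y >= c,  y >= 0.

So the dual LP is:
  minimize  4y1 + 6y2 + 16y3 + 10y4
  subject to:
    y1 + 3y3 + 3y4 >= 1
    y2 + 2y3 + y4 >= 2
    y1, y2, y3, y4 >= 0

Solving the primal: x* = (1.3333, 6).
  primal value c^T x* = 13.3333.
Solving the dual: y* = (0, 1.6667, 0, 0.3333).
  dual value b^T y* = 13.3333.
Strong duality: c^T x* = b^T y*. Confirmed.

13.3333


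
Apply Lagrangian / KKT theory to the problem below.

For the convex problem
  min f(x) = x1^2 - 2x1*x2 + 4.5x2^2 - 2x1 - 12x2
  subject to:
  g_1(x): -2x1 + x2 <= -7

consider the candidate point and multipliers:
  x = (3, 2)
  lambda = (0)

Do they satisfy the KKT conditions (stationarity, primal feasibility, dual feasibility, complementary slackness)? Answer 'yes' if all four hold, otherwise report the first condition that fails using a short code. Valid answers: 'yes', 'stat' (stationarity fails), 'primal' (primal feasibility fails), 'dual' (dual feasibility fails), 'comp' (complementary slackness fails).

Gradient of f: grad f(x) = Q x + c = (0, 0)
Constraint values g_i(x) = a_i^T x - b_i:
  g_1((3, 2)) = 3
Stationarity residual: grad f(x) + sum_i lambda_i a_i = (0, 0)
  -> stationarity OK
Primal feasibility (all g_i <= 0): FAILS
Dual feasibility (all lambda_i >= 0): OK
Complementary slackness (lambda_i * g_i(x) = 0 for all i): OK

Verdict: the first failing condition is primal_feasibility -> primal.

primal


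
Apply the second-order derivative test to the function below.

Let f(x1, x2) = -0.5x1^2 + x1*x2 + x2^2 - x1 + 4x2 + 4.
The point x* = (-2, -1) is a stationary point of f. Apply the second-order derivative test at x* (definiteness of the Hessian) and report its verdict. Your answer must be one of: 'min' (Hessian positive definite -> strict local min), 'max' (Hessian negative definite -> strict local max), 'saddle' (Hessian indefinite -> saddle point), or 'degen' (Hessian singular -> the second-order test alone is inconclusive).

Compute the Hessian H = grad^2 f:
  H = [[-1, 1], [1, 2]]
Verify stationarity: grad f(x*) = H x* + g = (0, 0).
Eigenvalues of H: -1.3028, 2.3028.
Eigenvalues have mixed signs, so H is indefinite -> x* is a saddle point.

saddle


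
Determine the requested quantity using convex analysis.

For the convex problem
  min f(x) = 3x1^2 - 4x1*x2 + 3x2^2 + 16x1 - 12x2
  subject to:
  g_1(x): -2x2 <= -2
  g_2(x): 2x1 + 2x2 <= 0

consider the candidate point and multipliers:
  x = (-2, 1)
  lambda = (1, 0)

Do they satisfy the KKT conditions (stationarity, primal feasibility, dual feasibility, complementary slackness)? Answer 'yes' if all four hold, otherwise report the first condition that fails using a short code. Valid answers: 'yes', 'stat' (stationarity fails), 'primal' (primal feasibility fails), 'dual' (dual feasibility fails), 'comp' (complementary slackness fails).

Gradient of f: grad f(x) = Q x + c = (0, 2)
Constraint values g_i(x) = a_i^T x - b_i:
  g_1((-2, 1)) = 0
  g_2((-2, 1)) = -2
Stationarity residual: grad f(x) + sum_i lambda_i a_i = (0, 0)
  -> stationarity OK
Primal feasibility (all g_i <= 0): OK
Dual feasibility (all lambda_i >= 0): OK
Complementary slackness (lambda_i * g_i(x) = 0 for all i): OK

Verdict: yes, KKT holds.

yes


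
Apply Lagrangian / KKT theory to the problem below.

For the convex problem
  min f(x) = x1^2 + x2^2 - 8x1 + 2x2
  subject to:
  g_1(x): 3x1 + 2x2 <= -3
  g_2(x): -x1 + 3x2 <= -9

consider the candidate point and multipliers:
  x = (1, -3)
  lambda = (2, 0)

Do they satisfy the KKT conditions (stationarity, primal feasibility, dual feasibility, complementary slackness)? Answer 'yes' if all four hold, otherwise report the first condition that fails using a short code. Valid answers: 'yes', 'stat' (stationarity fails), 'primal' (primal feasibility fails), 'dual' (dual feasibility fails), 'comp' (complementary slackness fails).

Gradient of f: grad f(x) = Q x + c = (-6, -4)
Constraint values g_i(x) = a_i^T x - b_i:
  g_1((1, -3)) = 0
  g_2((1, -3)) = -1
Stationarity residual: grad f(x) + sum_i lambda_i a_i = (0, 0)
  -> stationarity OK
Primal feasibility (all g_i <= 0): OK
Dual feasibility (all lambda_i >= 0): OK
Complementary slackness (lambda_i * g_i(x) = 0 for all i): OK

Verdict: yes, KKT holds.

yes


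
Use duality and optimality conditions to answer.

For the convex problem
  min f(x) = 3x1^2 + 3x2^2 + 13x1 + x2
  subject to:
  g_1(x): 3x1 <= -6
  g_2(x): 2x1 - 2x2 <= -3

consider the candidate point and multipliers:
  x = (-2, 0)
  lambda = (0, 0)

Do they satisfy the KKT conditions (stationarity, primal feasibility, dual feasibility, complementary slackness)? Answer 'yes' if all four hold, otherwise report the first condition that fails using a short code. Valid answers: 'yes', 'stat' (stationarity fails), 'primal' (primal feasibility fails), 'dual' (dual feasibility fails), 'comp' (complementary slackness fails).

Gradient of f: grad f(x) = Q x + c = (1, 1)
Constraint values g_i(x) = a_i^T x - b_i:
  g_1((-2, 0)) = 0
  g_2((-2, 0)) = -1
Stationarity residual: grad f(x) + sum_i lambda_i a_i = (1, 1)
  -> stationarity FAILS
Primal feasibility (all g_i <= 0): OK
Dual feasibility (all lambda_i >= 0): OK
Complementary slackness (lambda_i * g_i(x) = 0 for all i): OK

Verdict: the first failing condition is stationarity -> stat.

stat


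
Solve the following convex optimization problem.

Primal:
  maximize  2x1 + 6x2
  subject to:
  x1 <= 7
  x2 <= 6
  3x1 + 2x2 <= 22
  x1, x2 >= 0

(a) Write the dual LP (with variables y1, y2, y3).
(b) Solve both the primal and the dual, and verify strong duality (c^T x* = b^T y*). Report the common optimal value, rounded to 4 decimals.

The standard primal-dual pair for 'max c^T x s.t. A x <= b, x >= 0' is:
  Dual:  min b^T y  s.t.  A^T y >= c,  y >= 0.

So the dual LP is:
  minimize  7y1 + 6y2 + 22y3
  subject to:
    y1 + 3y3 >= 2
    y2 + 2y3 >= 6
    y1, y2, y3 >= 0

Solving the primal: x* = (3.3333, 6).
  primal value c^T x* = 42.6667.
Solving the dual: y* = (0, 4.6667, 0.6667).
  dual value b^T y* = 42.6667.
Strong duality: c^T x* = b^T y*. Confirmed.

42.6667


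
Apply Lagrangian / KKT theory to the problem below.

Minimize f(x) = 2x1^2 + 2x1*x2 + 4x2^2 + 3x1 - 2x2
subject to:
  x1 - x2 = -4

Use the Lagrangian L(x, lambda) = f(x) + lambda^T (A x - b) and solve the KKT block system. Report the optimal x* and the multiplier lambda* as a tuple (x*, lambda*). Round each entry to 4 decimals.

Form the Lagrangian:
  L(x, lambda) = (1/2) x^T Q x + c^T x + lambda^T (A x - b)
Stationarity (grad_x L = 0): Q x + c + A^T lambda = 0.
Primal feasibility: A x = b.

This gives the KKT block system:
  [ Q   A^T ] [ x     ]   [-c ]
  [ A    0  ] [ lambda ] = [ b ]

Solving the linear system:
  x*      = (-2.5625, 1.4375)
  lambda* = (4.375)
  f(x*)   = 3.4688

x* = (-2.5625, 1.4375), lambda* = (4.375)


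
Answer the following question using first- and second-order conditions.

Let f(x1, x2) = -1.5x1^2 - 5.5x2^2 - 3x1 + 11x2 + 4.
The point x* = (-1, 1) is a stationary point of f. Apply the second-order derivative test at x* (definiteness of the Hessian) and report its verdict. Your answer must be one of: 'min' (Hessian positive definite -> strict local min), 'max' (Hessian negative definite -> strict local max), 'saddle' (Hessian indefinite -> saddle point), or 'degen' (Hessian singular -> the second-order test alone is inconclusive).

Compute the Hessian H = grad^2 f:
  H = [[-3, 0], [0, -11]]
Verify stationarity: grad f(x*) = H x* + g = (0, 0).
Eigenvalues of H: -11, -3.
Both eigenvalues < 0, so H is negative definite -> x* is a strict local max.

max


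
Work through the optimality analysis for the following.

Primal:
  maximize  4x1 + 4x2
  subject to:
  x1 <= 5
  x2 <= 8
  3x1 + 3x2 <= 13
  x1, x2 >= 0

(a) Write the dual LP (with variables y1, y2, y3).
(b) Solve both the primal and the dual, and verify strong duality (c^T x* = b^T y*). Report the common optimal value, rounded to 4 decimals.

The standard primal-dual pair for 'max c^T x s.t. A x <= b, x >= 0' is:
  Dual:  min b^T y  s.t.  A^T y >= c,  y >= 0.

So the dual LP is:
  minimize  5y1 + 8y2 + 13y3
  subject to:
    y1 + 3y3 >= 4
    y2 + 3y3 >= 4
    y1, y2, y3 >= 0

Solving the primal: x* = (4.3333, 0).
  primal value c^T x* = 17.3333.
Solving the dual: y* = (0, 0, 1.3333).
  dual value b^T y* = 17.3333.
Strong duality: c^T x* = b^T y*. Confirmed.

17.3333


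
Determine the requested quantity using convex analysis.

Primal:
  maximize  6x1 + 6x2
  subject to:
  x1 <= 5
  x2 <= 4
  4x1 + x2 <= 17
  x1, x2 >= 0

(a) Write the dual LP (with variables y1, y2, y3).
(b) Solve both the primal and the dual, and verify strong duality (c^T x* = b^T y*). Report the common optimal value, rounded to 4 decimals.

The standard primal-dual pair for 'max c^T x s.t. A x <= b, x >= 0' is:
  Dual:  min b^T y  s.t.  A^T y >= c,  y >= 0.

So the dual LP is:
  minimize  5y1 + 4y2 + 17y3
  subject to:
    y1 + 4y3 >= 6
    y2 + y3 >= 6
    y1, y2, y3 >= 0

Solving the primal: x* = (3.25, 4).
  primal value c^T x* = 43.5.
Solving the dual: y* = (0, 4.5, 1.5).
  dual value b^T y* = 43.5.
Strong duality: c^T x* = b^T y*. Confirmed.

43.5


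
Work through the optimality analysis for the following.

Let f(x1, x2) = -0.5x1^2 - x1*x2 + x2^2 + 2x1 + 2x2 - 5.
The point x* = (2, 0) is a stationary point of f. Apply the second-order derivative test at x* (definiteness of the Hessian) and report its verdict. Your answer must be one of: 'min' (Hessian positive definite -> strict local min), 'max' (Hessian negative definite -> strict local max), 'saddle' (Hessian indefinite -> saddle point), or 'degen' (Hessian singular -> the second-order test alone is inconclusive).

Compute the Hessian H = grad^2 f:
  H = [[-1, -1], [-1, 2]]
Verify stationarity: grad f(x*) = H x* + g = (0, 0).
Eigenvalues of H: -1.3028, 2.3028.
Eigenvalues have mixed signs, so H is indefinite -> x* is a saddle point.

saddle


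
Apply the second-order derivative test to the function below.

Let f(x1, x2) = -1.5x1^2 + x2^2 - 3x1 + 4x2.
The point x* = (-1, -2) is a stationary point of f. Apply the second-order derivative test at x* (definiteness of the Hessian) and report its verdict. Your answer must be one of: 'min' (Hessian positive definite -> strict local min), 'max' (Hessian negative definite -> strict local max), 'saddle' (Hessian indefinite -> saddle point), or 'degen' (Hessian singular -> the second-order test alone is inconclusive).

Compute the Hessian H = grad^2 f:
  H = [[-3, 0], [0, 2]]
Verify stationarity: grad f(x*) = H x* + g = (0, 0).
Eigenvalues of H: -3, 2.
Eigenvalues have mixed signs, so H is indefinite -> x* is a saddle point.

saddle


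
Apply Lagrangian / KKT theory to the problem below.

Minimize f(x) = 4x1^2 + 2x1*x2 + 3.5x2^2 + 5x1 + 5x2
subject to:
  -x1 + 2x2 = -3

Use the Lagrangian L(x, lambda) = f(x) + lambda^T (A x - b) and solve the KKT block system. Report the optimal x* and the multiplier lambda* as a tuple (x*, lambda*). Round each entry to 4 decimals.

Form the Lagrangian:
  L(x, lambda) = (1/2) x^T Q x + c^T x + lambda^T (A x - b)
Stationarity (grad_x L = 0): Q x + c + A^T lambda = 0.
Primal feasibility: A x = b.

This gives the KKT block system:
  [ Q   A^T ] [ x     ]   [-c ]
  [ A    0  ] [ lambda ] = [ b ]

Solving the linear system:
  x*      = (0.0638, -1.4681)
  lambda* = (2.5745)
  f(x*)   = 0.3511

x* = (0.0638, -1.4681), lambda* = (2.5745)


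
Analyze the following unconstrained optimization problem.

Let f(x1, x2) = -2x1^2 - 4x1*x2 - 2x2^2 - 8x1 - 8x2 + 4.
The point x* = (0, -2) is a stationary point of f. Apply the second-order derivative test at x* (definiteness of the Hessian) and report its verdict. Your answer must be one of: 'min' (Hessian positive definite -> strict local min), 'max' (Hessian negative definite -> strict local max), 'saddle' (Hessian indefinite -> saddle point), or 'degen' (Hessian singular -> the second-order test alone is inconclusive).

Compute the Hessian H = grad^2 f:
  H = [[-4, -4], [-4, -4]]
Verify stationarity: grad f(x*) = H x* + g = (0, 0).
Eigenvalues of H: -8, 0.
H has a zero eigenvalue (singular; negative semidefinite but not definite), so H is neither positive definite, negative definite, nor indefinite. The second-order test alone is inconclusive -> degen.
(Indeed, f is constant along the null direction of H through x*, so x* is not a strict local extremum.)

degen


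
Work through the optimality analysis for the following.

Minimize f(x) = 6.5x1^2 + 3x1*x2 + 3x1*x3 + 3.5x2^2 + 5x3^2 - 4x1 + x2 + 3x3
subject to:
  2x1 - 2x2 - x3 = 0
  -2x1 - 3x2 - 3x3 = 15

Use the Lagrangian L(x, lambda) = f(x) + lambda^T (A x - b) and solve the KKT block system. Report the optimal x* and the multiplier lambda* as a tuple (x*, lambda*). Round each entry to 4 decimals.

Form the Lagrangian:
  L(x, lambda) = (1/2) x^T Q x + c^T x + lambda^T (A x - b)
Stationarity (grad_x L = 0): Q x + c + A^T lambda = 0.
Primal feasibility: A x = b.

This gives the KKT block system:
  [ Q   A^T ] [ x     ]   [-c ]
  [ A    0  ] [ lambda ] = [ b ]

Solving the linear system:
  x*      = (-2.3564, -1.2838, -2.1452)
  lambda* = (10.465, -11.9954)
  f(x*)   = 90.8188

x* = (-2.3564, -1.2838, -2.1452), lambda* = (10.465, -11.9954)


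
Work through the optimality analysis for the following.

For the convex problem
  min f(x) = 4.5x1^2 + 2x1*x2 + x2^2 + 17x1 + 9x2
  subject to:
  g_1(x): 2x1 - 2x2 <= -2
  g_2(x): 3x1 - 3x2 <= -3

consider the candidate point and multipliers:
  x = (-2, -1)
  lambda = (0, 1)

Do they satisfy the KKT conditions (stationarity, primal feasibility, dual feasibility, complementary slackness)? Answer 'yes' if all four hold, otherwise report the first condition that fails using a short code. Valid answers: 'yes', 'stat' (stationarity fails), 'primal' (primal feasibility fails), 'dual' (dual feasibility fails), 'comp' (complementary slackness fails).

Gradient of f: grad f(x) = Q x + c = (-3, 3)
Constraint values g_i(x) = a_i^T x - b_i:
  g_1((-2, -1)) = 0
  g_2((-2, -1)) = 0
Stationarity residual: grad f(x) + sum_i lambda_i a_i = (0, 0)
  -> stationarity OK
Primal feasibility (all g_i <= 0): OK
Dual feasibility (all lambda_i >= 0): OK
Complementary slackness (lambda_i * g_i(x) = 0 for all i): OK

Verdict: yes, KKT holds.

yes


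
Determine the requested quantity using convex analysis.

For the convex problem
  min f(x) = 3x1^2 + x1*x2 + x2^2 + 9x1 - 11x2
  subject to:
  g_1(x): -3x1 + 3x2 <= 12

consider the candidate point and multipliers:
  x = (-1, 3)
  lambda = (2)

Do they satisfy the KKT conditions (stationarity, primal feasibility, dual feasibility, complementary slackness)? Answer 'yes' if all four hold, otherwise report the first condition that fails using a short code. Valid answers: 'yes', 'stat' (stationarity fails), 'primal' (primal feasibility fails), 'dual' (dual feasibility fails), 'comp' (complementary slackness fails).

Gradient of f: grad f(x) = Q x + c = (6, -6)
Constraint values g_i(x) = a_i^T x - b_i:
  g_1((-1, 3)) = 0
Stationarity residual: grad f(x) + sum_i lambda_i a_i = (0, 0)
  -> stationarity OK
Primal feasibility (all g_i <= 0): OK
Dual feasibility (all lambda_i >= 0): OK
Complementary slackness (lambda_i * g_i(x) = 0 for all i): OK

Verdict: yes, KKT holds.

yes


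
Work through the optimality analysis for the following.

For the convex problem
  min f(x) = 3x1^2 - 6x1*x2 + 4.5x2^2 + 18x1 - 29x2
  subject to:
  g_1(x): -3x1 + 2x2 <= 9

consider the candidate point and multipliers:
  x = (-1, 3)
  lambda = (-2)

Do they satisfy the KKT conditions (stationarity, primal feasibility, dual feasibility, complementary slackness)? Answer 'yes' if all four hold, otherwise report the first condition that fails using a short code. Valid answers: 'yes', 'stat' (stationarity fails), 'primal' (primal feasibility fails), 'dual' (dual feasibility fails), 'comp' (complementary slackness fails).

Gradient of f: grad f(x) = Q x + c = (-6, 4)
Constraint values g_i(x) = a_i^T x - b_i:
  g_1((-1, 3)) = 0
Stationarity residual: grad f(x) + sum_i lambda_i a_i = (0, 0)
  -> stationarity OK
Primal feasibility (all g_i <= 0): OK
Dual feasibility (all lambda_i >= 0): FAILS
Complementary slackness (lambda_i * g_i(x) = 0 for all i): OK

Verdict: the first failing condition is dual_feasibility -> dual.

dual


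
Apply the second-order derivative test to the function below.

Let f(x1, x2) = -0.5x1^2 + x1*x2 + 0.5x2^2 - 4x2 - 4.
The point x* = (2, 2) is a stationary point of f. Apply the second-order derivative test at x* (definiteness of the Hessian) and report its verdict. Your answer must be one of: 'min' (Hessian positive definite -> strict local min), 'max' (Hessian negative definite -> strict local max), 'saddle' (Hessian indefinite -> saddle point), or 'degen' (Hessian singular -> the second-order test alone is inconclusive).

Compute the Hessian H = grad^2 f:
  H = [[-1, 1], [1, 1]]
Verify stationarity: grad f(x*) = H x* + g = (0, 0).
Eigenvalues of H: -1.4142, 1.4142.
Eigenvalues have mixed signs, so H is indefinite -> x* is a saddle point.

saddle


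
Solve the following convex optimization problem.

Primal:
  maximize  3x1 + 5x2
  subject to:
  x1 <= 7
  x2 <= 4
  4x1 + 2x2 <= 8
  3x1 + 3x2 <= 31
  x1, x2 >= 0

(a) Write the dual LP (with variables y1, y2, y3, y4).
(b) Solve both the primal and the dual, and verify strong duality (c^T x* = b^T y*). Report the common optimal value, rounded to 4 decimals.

The standard primal-dual pair for 'max c^T x s.t. A x <= b, x >= 0' is:
  Dual:  min b^T y  s.t.  A^T y >= c,  y >= 0.

So the dual LP is:
  minimize  7y1 + 4y2 + 8y3 + 31y4
  subject to:
    y1 + 4y3 + 3y4 >= 3
    y2 + 2y3 + 3y4 >= 5
    y1, y2, y3, y4 >= 0

Solving the primal: x* = (0, 4).
  primal value c^T x* = 20.
Solving the dual: y* = (0, 3.5, 0.75, 0).
  dual value b^T y* = 20.
Strong duality: c^T x* = b^T y*. Confirmed.

20


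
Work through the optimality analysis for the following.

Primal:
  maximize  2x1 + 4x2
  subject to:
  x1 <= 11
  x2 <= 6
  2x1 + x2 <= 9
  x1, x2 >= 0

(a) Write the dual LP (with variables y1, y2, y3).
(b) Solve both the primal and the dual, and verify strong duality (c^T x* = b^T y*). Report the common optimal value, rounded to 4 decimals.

The standard primal-dual pair for 'max c^T x s.t. A x <= b, x >= 0' is:
  Dual:  min b^T y  s.t.  A^T y >= c,  y >= 0.

So the dual LP is:
  minimize  11y1 + 6y2 + 9y3
  subject to:
    y1 + 2y3 >= 2
    y2 + y3 >= 4
    y1, y2, y3 >= 0

Solving the primal: x* = (1.5, 6).
  primal value c^T x* = 27.
Solving the dual: y* = (0, 3, 1).
  dual value b^T y* = 27.
Strong duality: c^T x* = b^T y*. Confirmed.

27


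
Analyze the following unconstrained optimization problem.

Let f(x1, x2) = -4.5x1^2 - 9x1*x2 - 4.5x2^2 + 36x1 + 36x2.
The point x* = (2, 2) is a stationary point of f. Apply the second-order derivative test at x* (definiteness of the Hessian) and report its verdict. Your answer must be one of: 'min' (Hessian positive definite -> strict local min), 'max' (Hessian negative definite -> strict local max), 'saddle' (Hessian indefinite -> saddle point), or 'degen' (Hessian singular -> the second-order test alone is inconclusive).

Compute the Hessian H = grad^2 f:
  H = [[-9, -9], [-9, -9]]
Verify stationarity: grad f(x*) = H x* + g = (0, 0).
Eigenvalues of H: -18, 0.
H has a zero eigenvalue (singular; negative semidefinite but not definite), so H is neither positive definite, negative definite, nor indefinite. The second-order test alone is inconclusive -> degen.
(Indeed, f is constant along the null direction of H through x*, so x* is not a strict local extremum.)

degen


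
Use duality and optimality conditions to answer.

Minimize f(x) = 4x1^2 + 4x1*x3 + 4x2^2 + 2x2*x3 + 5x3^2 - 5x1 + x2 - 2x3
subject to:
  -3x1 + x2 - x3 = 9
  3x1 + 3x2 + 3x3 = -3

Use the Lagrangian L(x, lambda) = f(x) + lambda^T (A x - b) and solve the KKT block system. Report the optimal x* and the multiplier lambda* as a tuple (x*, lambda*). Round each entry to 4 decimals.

Form the Lagrangian:
  L(x, lambda) = (1/2) x^T Q x + c^T x + lambda^T (A x - b)
Stationarity (grad_x L = 0): Q x + c + A^T lambda = 0.
Primal feasibility: A x = b.

This gives the KKT block system:
  [ Q   A^T ] [ x     ]   [-c ]
  [ A    0  ] [ lambda ] = [ b ]

Solving the linear system:
  x*      = (-2.6875, 1.3125, 0.375)
  lambda* = (-9.3125, -0.9792)
  f(x*)   = 47.4375

x* = (-2.6875, 1.3125, 0.375), lambda* = (-9.3125, -0.9792)


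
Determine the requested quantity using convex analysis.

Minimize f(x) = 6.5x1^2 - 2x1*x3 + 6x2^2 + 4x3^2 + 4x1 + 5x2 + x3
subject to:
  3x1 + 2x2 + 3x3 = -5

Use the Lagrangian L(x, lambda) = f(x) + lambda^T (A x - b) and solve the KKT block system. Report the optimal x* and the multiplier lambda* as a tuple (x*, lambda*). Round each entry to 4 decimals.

Form the Lagrangian:
  L(x, lambda) = (1/2) x^T Q x + c^T x + lambda^T (A x - b)
Stationarity (grad_x L = 0): Q x + c + A^T lambda = 0.
Primal feasibility: A x = b.

This gives the KKT block system:
  [ Q   A^T ] [ x     ]   [-c ]
  [ A    0  ] [ lambda ] = [ b ]

Solving the linear system:
  x*      = (-0.6323, -0.579, -0.6484)
  lambda* = (0.9742)
  f(x*)   = -0.6008

x* = (-0.6323, -0.579, -0.6484), lambda* = (0.9742)


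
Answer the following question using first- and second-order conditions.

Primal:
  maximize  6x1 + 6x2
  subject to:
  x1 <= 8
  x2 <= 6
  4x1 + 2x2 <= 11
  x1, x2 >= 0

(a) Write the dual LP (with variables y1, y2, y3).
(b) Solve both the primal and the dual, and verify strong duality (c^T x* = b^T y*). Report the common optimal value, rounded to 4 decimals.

The standard primal-dual pair for 'max c^T x s.t. A x <= b, x >= 0' is:
  Dual:  min b^T y  s.t.  A^T y >= c,  y >= 0.

So the dual LP is:
  minimize  8y1 + 6y2 + 11y3
  subject to:
    y1 + 4y3 >= 6
    y2 + 2y3 >= 6
    y1, y2, y3 >= 0

Solving the primal: x* = (0, 5.5).
  primal value c^T x* = 33.
Solving the dual: y* = (0, 0, 3).
  dual value b^T y* = 33.
Strong duality: c^T x* = b^T y*. Confirmed.

33


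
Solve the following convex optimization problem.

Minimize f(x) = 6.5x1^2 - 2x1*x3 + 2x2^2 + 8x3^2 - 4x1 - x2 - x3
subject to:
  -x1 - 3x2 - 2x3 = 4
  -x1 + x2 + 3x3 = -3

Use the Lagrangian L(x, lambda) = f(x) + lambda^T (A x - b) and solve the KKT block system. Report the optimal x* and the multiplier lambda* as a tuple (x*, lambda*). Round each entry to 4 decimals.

Form the Lagrangian:
  L(x, lambda) = (1/2) x^T Q x + c^T x + lambda^T (A x - b)
Stationarity (grad_x L = 0): Q x + c + A^T lambda = 0.
Primal feasibility: A x = b.

This gives the KKT block system:
  [ Q   A^T ] [ x     ]   [-c ]
  [ A    0  ] [ lambda ] = [ b ]

Solving the linear system:
  x*      = (0.3621, -1.1158, -0.5074)
  lambda* = (-0.9353, 2.6572)
  f(x*)   = 5.9438

x* = (0.3621, -1.1158, -0.5074), lambda* = (-0.9353, 2.6572)


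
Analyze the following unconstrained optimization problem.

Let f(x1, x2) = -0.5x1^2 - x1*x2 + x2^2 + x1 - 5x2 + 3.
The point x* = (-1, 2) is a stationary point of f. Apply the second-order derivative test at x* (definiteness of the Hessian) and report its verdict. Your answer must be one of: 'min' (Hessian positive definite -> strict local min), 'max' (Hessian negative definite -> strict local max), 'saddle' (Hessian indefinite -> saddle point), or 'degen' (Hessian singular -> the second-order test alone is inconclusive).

Compute the Hessian H = grad^2 f:
  H = [[-1, -1], [-1, 2]]
Verify stationarity: grad f(x*) = H x* + g = (0, 0).
Eigenvalues of H: -1.3028, 2.3028.
Eigenvalues have mixed signs, so H is indefinite -> x* is a saddle point.

saddle


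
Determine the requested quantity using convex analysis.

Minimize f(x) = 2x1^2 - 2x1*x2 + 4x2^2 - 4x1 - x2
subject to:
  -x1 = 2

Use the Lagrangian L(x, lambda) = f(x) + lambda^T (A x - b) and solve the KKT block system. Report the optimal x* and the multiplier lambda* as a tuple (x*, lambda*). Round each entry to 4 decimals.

Form the Lagrangian:
  L(x, lambda) = (1/2) x^T Q x + c^T x + lambda^T (A x - b)
Stationarity (grad_x L = 0): Q x + c + A^T lambda = 0.
Primal feasibility: A x = b.

This gives the KKT block system:
  [ Q   A^T ] [ x     ]   [-c ]
  [ A    0  ] [ lambda ] = [ b ]

Solving the linear system:
  x*      = (-2, -0.375)
  lambda* = (-11.25)
  f(x*)   = 15.4375

x* = (-2, -0.375), lambda* = (-11.25)


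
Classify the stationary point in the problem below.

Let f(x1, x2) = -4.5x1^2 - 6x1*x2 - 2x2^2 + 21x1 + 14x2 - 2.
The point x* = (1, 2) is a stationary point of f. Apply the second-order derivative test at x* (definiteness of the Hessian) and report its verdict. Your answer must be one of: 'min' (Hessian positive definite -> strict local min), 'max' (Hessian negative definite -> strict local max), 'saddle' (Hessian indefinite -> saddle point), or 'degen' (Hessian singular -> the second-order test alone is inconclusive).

Compute the Hessian H = grad^2 f:
  H = [[-9, -6], [-6, -4]]
Verify stationarity: grad f(x*) = H x* + g = (0, 0).
Eigenvalues of H: -13, 0.
H has a zero eigenvalue (singular; negative semidefinite but not definite), so H is neither positive definite, negative definite, nor indefinite. The second-order test alone is inconclusive -> degen.
(Indeed, f is constant along the null direction of H through x*, so x* is not a strict local extremum.)

degen
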